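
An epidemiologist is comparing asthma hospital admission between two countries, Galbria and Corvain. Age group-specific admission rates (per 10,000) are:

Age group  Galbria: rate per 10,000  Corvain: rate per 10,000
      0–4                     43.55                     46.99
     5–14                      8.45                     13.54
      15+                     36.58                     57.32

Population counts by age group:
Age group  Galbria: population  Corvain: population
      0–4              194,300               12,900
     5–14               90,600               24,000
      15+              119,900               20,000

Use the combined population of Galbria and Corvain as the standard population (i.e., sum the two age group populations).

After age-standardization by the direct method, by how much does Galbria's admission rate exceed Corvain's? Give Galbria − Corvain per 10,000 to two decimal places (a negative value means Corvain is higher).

Combined standard total = 461,700; weights = 0.4488, 0.2482, 0.3030.
Galbria: 0.4488×43.55 + 0.2482×8.45 + 0.3030×36.58 = 32.7257 per 10,000.
Corvain: 0.4488×46.99 + 0.2482×13.54 + 0.3030×57.32 = 41.8174 per 10,000.
Difference = 32.7257 − 41.8174 = -9.0916.

-9.09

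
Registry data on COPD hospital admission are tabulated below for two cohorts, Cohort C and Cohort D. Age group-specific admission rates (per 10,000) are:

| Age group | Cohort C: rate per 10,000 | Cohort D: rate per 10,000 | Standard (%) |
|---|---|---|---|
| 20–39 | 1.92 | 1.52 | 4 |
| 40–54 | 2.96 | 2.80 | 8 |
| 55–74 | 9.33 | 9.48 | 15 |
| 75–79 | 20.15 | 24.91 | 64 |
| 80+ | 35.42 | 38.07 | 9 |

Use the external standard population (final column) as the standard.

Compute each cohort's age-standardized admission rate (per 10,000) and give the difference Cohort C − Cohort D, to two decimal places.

-3.28

Standard weights: 0.04, 0.08, 0.15, 0.64, 0.09.
Cohort C: 0.0400×1.92 + 0.0800×2.96 + 0.1500×9.33 + 0.6400×20.15 + 0.0900×35.42 = 17.7969 per 10,000.
Cohort D: 0.0400×1.52 + 0.0800×2.80 + 0.1500×9.48 + 0.6400×24.91 + 0.0900×38.07 = 21.0755 per 10,000.
Difference = 17.7969 − 21.0755 = -3.2786.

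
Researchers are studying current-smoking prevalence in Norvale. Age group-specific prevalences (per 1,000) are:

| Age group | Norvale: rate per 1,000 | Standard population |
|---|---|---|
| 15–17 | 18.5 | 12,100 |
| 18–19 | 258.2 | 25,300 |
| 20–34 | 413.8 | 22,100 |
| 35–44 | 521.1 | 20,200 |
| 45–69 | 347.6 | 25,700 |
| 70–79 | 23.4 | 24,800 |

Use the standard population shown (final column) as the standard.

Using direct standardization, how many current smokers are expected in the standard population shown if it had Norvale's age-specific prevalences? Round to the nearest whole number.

35941

Expected current smokers = Σ (standard pop × age-specific rate ÷ 1,000)
= 12,100×18.5/1,000 + 25,300×258.2/1,000 + 22,100×413.8/1,000 + 20,200×521.1/1,000 + 25,700×347.6/1,000 + 24,800×23.4/1,000
= 223.85 + 6532.46 + 9144.98 + 10526.22 + 8933.32 + 580.32 = 35941.15.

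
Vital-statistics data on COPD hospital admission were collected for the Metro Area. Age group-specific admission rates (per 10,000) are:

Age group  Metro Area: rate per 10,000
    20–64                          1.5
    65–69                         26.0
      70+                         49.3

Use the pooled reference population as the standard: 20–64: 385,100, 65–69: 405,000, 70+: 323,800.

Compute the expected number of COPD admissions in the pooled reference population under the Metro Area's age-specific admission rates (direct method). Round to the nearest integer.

2707

Expected COPD admissions = Σ (standard pop × age-specific rate ÷ 10,000)
= 385,100×1.5/10,000 + 405,000×26.0/10,000 + 323,800×49.3/10,000
= 57.77 + 1053.00 + 1596.33 = 2707.10.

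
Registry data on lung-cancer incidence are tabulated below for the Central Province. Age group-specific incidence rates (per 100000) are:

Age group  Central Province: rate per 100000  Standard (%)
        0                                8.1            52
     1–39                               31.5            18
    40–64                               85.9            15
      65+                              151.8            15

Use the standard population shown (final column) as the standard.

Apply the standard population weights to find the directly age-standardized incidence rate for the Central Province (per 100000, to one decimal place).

45.5

Standard weights: 0.52, 0.18, 0.15, 0.15.
Standardized rate: 0.5200×8.1 + 0.1800×31.5 + 0.1500×85.9 + 0.1500×151.8 = 45.5370 per 100000.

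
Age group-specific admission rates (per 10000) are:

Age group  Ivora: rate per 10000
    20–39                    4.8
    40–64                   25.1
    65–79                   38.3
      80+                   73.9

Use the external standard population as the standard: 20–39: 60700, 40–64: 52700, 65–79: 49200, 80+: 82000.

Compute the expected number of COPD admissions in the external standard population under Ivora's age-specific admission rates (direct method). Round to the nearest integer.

Expected COPD admissions = Σ (standard pop × age-specific rate ÷ 10000)
= 60700×4.8/10000 + 52700×25.1/10000 + 49200×38.3/10000 + 82000×73.9/10000
= 29.14 + 132.28 + 188.44 + 605.98 = 955.83.

956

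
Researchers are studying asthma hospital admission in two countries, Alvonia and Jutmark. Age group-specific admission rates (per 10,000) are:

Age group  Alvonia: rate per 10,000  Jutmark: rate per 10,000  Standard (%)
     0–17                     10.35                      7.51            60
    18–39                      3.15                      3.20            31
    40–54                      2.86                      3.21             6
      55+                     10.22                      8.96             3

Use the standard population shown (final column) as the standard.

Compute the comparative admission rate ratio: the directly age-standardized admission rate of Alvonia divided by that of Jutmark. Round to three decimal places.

Standard weights: 0.60, 0.31, 0.06, 0.03.
Alvonia: 0.6000×10.35 + 0.3100×3.15 + 0.0600×2.86 + 0.0300×10.22 = 7.6647 per 10,000.
Jutmark: 0.6000×7.51 + 0.3100×3.20 + 0.0600×3.21 + 0.0300×8.96 = 5.9594 per 10,000.
Ratio = 7.6647 ÷ 5.9594 = 1.28615.

1.286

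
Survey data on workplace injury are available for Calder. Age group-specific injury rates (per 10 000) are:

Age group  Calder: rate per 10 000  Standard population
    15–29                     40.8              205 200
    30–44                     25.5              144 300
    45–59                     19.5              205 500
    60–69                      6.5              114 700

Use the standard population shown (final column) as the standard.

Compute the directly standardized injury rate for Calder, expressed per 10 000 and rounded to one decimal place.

25.1

Standard total = 669 700; weights = 0.3064, 0.2155, 0.3069, 0.1713.
Standardized rate: 0.3064×40.8 + 0.2155×25.5 + 0.3069×19.5 + 0.1713×6.5 = 25.0927 per 10 000.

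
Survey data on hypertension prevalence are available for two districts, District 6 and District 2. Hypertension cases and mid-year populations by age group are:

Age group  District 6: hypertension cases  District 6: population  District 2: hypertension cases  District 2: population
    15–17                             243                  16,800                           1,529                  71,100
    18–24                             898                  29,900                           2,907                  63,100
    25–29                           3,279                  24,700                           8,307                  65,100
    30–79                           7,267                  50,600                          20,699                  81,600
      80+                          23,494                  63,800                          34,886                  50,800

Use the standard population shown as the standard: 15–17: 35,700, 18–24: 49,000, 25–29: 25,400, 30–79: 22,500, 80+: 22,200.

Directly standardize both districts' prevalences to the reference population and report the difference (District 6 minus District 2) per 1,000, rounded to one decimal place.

-67.5

Age-specific rates per 1,000 for District 6: 14.464, 30.033, 132.753, 143.617, 368.245.
For District 2: 21.505, 46.070, 127.604, 253.664, 686.732.
Standard total = 154,800; weights = 0.2306, 0.3165, 0.1641, 0.1453, 0.1434.
District 6: 0.2306×14.464 + 0.3165×30.033 + 0.1641×132.753 + 0.1453×143.617 + 0.1434×368.245 = 108.3097 per 1,000.
District 2: 0.2306×21.505 + 0.3165×46.070 + 0.1641×127.604 + 0.1453×253.664 + 0.1434×686.732 = 175.8345 per 1,000.
Difference = 108.3097 − 175.8345 = -67.5248.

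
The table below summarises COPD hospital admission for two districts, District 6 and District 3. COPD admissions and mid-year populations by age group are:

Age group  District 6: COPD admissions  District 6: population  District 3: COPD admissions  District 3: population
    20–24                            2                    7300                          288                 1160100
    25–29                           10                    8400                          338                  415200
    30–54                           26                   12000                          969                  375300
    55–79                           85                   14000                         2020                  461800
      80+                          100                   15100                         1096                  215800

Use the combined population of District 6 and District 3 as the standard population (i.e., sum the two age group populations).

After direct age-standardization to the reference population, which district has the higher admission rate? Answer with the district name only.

District 6

Age-specific rates per 10000 for District 6: 2.74, 11.90, 21.67, 60.71, 66.23.
For District 3: 2.48, 8.14, 25.82, 43.74, 50.79.
Combined standard total = 2685000; weights = 0.4348, 0.1578, 0.1442, 0.1772, 0.0860.
District 6: 0.4348×2.74 + 0.1578×11.90 + 0.1442×21.67 + 0.1772×60.71 + 0.0860×66.23 = 22.6488 per 10000.
District 3: 0.4348×2.48 + 0.1578×8.14 + 0.1442×25.82 + 0.1772×43.74 + 0.0860×50.79 = 18.2069 per 10000.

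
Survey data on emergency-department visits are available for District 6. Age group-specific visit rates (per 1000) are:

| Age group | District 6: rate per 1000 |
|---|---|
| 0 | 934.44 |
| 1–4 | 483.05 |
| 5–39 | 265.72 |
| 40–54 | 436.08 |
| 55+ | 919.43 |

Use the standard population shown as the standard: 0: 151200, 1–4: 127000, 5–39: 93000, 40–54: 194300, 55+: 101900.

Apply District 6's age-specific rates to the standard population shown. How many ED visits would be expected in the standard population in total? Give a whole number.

Expected ED visits = Σ (standard pop × age-specific rate ÷ 1000)
= 151200×934.44/1000 + 127000×483.05/1000 + 93000×265.72/1000 + 194300×436.08/1000 + 101900×919.43/1000
= 141287.33 + 61347.35 + 24711.96 + 84730.34 + 93689.92 = 405766.90.

405767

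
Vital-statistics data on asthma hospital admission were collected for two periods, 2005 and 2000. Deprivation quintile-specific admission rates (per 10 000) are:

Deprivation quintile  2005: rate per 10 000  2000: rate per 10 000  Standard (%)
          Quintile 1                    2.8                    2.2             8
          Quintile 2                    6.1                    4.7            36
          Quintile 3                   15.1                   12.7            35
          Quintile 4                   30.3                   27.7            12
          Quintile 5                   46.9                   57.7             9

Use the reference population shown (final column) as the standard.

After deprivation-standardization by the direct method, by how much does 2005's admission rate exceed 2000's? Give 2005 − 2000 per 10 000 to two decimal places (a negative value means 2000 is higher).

0.73

Standard weights: 0.08, 0.36, 0.35, 0.12, 0.09.
2005: 0.0800×2.8 + 0.3600×6.1 + 0.3500×15.1 + 0.1200×30.3 + 0.0900×46.9 = 15.5620 per 10 000.
2000: 0.0800×2.2 + 0.3600×4.7 + 0.3500×12.7 + 0.1200×27.7 + 0.0900×57.7 = 14.8300 per 10 000.
Difference = 15.5620 − 14.8300 = 0.7320.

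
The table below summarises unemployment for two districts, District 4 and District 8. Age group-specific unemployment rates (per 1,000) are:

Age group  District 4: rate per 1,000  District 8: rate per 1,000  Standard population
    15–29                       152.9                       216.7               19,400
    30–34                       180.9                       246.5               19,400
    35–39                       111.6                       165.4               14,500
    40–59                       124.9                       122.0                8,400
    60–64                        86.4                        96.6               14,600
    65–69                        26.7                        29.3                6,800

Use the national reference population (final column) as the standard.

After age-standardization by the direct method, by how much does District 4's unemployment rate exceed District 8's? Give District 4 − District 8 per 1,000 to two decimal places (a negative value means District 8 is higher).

-41.31

Standard total = 83,100; weights = 0.2335, 0.2335, 0.1745, 0.1011, 0.1757, 0.0818.
District 4: 0.2335×152.9 + 0.2335×180.9 + 0.1745×111.6 + 0.1011×124.9 + 0.1757×86.4 + 0.0818×26.7 = 127.3897 per 1,000.
District 8: 0.2335×216.7 + 0.2335×246.5 + 0.1745×165.4 + 0.1011×122.0 + 0.1757×96.6 + 0.0818×29.3 = 168.6977 per 1,000.
Difference = 127.3897 − 168.6977 = -41.3081.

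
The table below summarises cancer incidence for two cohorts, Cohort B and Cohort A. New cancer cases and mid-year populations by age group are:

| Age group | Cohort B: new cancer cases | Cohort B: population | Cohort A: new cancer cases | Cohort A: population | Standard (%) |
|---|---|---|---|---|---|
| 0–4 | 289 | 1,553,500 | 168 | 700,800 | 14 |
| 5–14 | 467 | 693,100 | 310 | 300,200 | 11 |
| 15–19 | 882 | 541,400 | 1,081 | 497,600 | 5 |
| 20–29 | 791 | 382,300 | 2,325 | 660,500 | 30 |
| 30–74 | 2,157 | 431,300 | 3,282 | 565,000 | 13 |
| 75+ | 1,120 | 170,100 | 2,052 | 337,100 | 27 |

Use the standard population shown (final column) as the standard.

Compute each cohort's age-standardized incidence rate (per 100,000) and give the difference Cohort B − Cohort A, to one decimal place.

Age-specific rates per 100,000 for Cohort B: 18.60, 67.38, 162.91, 206.91, 500.12, 658.44.
For Cohort A: 23.97, 103.26, 217.24, 352.01, 580.88, 608.72.
Standard weights: 0.14, 0.11, 0.05, 0.30, 0.13, 0.27.
Cohort B: 0.1400×18.60 + 0.1100×67.38 + 0.0500×162.91 + 0.3000×206.91 + 0.1300×500.12 + 0.2700×658.44 = 323.0261 per 100,000.
Cohort A: 0.1400×23.97 + 0.1100×103.26 + 0.0500×217.24 + 0.3000×352.01 + 0.1300×580.88 + 0.2700×608.72 = 371.0490 per 100,000.
Difference = 323.0261 − 371.0490 = -48.0229.

-48.0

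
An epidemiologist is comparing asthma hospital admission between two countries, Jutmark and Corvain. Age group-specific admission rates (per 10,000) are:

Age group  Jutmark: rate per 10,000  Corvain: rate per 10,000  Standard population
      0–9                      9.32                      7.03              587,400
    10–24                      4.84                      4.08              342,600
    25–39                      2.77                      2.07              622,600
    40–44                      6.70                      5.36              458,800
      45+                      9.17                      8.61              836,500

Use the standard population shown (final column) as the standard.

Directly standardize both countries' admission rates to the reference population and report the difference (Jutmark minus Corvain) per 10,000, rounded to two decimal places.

1.10

Standard total = 2,847,900; weights = 0.2063, 0.1203, 0.2186, 0.1611, 0.2937.
Jutmark: 0.2063×9.32 + 0.1203×4.84 + 0.2186×2.77 + 0.1611×6.70 + 0.2937×9.17 = 6.8830 per 10,000.
Corvain: 0.2063×7.03 + 0.1203×4.08 + 0.2186×2.07 + 0.1611×5.36 + 0.2937×8.61 = 5.7858 per 10,000.
Difference = 6.8830 − 5.7858 = 1.0972.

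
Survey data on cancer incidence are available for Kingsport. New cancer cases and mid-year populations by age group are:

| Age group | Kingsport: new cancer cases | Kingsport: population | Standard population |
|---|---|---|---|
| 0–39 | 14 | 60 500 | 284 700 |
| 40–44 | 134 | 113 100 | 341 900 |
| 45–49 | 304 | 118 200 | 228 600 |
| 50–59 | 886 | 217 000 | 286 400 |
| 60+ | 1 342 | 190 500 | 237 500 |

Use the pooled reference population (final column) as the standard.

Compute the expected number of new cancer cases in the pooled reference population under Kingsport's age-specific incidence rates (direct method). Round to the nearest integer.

3901

Age-specific rates per 100 000 for Kingsport: 23.14, 118.48, 257.19, 408.29, 704.46.
Expected new cancer cases = Σ (standard pop × age-specific rate ÷ 100 000)
= 284 700×23.14/100 000 + 341 900×118.48/100 000 + 228 600×257.19/100 000 + 286 400×408.29/100 000 + 237 500×704.46/100 000
= 65.88 + 405.08 + 587.94 + 1169.36 + 1673.10 = 3901.35.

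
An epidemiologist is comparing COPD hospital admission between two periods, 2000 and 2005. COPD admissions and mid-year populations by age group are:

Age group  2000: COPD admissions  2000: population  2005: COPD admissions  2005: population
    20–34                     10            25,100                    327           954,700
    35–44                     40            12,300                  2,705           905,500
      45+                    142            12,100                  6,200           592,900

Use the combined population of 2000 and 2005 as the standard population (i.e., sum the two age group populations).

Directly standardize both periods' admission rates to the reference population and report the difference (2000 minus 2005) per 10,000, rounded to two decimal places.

Age-specific rates per 10,000 for 2000: 3.98, 32.52, 117.36.
For 2005: 3.43, 29.87, 104.57.
Combined standard total = 2,502,600; weights = 0.3915, 0.3667, 0.2417.
2000: 0.3915×3.98 + 0.3667×32.52 + 0.2417×117.36 = 41.8568 per 10,000.
2005: 0.3915×3.43 + 0.3667×29.87 + 0.2417×104.57 = 37.5764 per 10,000.
Difference = 41.8568 − 37.5764 = 4.2804.

4.28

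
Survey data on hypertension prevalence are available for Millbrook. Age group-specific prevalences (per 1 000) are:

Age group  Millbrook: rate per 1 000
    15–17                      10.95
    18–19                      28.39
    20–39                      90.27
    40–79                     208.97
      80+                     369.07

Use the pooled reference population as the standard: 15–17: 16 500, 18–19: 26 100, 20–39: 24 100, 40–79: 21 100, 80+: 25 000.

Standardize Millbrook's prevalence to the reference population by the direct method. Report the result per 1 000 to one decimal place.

Standard total = 112 800; weights = 0.1463, 0.2314, 0.2137, 0.1871, 0.2216.
Standardized rate: 0.1463×10.95 + 0.2314×28.39 + 0.2137×90.27 + 0.1871×208.97 + 0.2216×369.07 = 148.3438 per 1 000.

148.3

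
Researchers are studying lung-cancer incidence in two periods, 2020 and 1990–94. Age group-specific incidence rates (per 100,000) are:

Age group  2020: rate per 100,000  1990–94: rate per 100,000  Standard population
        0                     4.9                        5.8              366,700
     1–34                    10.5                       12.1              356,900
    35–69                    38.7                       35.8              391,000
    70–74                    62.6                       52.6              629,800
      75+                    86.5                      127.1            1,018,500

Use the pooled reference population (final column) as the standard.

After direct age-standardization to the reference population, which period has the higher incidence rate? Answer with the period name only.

Standard total = 2,762,900; weights = 0.1327, 0.1292, 0.1415, 0.2279, 0.3686.
2020: 0.1327×4.9 + 0.1292×10.5 + 0.1415×38.7 + 0.2279×62.6 + 0.3686×86.5 = 53.6399 per 100,000.
1990–94: 0.1327×5.8 + 0.1292×12.1 + 0.1415×35.8 + 0.2279×52.6 + 0.3686×127.1 = 66.2427 per 100,000.

1990–94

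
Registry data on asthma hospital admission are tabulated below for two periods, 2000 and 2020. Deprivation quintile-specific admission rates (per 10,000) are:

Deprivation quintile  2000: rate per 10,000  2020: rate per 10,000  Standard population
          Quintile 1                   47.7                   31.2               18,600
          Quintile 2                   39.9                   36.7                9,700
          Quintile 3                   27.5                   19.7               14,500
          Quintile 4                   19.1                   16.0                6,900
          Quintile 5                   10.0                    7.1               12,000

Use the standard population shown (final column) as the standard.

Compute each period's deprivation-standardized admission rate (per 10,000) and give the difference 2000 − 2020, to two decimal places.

8.22

Standard total = 61,700; weights = 0.3015, 0.1572, 0.2350, 0.1118, 0.1945.
2000: 0.3015×47.7 + 0.1572×39.9 + 0.2350×27.5 + 0.1118×19.1 + 0.1945×10.0 = 31.1959 per 10,000.
2020: 0.3015×31.2 + 0.1572×36.7 + 0.2350×19.7 + 0.1118×16.0 + 0.1945×7.1 = 22.9750 per 10,000.
Difference = 31.1959 − 22.9750 = 8.2209.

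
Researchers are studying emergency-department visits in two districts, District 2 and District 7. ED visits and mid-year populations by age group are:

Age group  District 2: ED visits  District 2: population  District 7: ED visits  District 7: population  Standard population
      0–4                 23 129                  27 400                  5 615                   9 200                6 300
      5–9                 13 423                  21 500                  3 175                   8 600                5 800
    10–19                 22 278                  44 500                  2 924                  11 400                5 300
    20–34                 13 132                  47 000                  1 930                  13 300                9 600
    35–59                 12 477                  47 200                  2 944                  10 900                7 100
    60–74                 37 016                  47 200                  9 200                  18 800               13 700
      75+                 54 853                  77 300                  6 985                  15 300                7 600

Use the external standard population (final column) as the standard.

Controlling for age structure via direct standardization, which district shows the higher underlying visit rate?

Age-specific rates per 1 000 for District 2: 844.124, 624.326, 500.629, 279.404, 264.343, 784.237, 709.612.
For District 7: 610.326, 369.186, 256.491, 145.113, 270.092, 489.362, 456.536.
Standard total = 55 400; weights = 0.1137, 0.1047, 0.0957, 0.1733, 0.1282, 0.2473, 0.1372.
District 2: 0.1137×844.124 + 0.1047×624.326 + 0.0957×500.629 + 0.1733×279.404 + 0.1282×264.343 + 0.2473×784.237 + 0.1372×709.612 = 582.8271 per 1 000.
District 7: 0.1137×610.326 + 0.1047×369.186 + 0.0957×256.491 + 0.1733×145.113 + 0.1282×270.092 + 0.2473×489.362 + 0.1372×456.536 = 376.0000 per 1 000.

District 2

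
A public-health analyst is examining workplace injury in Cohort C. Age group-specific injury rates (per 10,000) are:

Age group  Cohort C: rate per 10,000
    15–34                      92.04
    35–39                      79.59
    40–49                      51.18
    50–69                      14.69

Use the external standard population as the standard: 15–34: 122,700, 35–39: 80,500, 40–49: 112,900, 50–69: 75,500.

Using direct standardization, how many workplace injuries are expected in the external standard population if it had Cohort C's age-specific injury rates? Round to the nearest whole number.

2459

Expected workplace injuries = Σ (standard pop × age-specific rate ÷ 10,000)
= 122,700×92.04/10,000 + 80,500×79.59/10,000 + 112,900×51.18/10,000 + 75,500×14.69/10,000
= 1129.33 + 640.70 + 577.82 + 110.91 = 2458.76.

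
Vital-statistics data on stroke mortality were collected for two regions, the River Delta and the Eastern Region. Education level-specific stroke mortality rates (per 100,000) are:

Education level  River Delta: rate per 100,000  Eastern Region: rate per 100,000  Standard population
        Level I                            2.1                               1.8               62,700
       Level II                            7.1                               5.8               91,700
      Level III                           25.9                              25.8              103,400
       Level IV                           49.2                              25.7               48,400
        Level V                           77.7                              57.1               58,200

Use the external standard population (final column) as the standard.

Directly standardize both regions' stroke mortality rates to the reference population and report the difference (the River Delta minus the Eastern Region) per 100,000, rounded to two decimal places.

6.82

Standard total = 364,400; weights = 0.1721, 0.2516, 0.2838, 0.1328, 0.1597.
The River Delta: 0.1721×2.1 + 0.2516×7.1 + 0.2838×25.9 + 0.1328×49.2 + 0.1597×77.7 = 28.4419 per 100,000.
The Eastern Region: 0.1721×1.8 + 0.2516×5.8 + 0.2838×25.8 + 0.1328×25.7 + 0.1597×57.1 = 21.6233 per 100,000.
Difference = 28.4419 − 21.6233 = 6.8186.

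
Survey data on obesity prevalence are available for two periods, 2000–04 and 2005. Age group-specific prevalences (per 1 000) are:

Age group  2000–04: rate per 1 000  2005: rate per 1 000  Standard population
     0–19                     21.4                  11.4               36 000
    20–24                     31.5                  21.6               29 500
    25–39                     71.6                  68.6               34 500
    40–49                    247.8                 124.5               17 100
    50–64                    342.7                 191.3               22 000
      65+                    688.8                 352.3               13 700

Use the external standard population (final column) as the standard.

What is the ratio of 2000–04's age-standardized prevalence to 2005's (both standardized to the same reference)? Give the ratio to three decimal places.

Standard total = 152 800; weights = 0.2356, 0.1931, 0.2258, 0.1119, 0.1440, 0.0897.
2000–04: 0.2356×21.4 + 0.1931×31.5 + 0.2258×71.6 + 0.1119×247.8 + 0.1440×342.7 + 0.0897×688.8 = 166.1204 per 1 000.
2005: 0.2356×11.4 + 0.1931×21.6 + 0.2258×68.6 + 0.1119×124.5 + 0.1440×191.3 + 0.0897×352.3 = 95.4081 per 1 000.
Ratio = 166.1204 ÷ 95.4081 = 1.74116.

1.741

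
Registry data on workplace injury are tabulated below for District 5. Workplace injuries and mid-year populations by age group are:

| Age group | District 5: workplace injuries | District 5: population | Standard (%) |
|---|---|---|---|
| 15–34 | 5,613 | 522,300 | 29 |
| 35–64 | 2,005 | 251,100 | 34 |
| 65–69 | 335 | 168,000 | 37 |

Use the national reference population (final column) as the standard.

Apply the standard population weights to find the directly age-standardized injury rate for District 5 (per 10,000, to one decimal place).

65.7

Age-specific rates per 10,000 for District 5: 107.47, 79.85, 19.94.
Standard weights: 0.29, 0.34, 0.37.
Standardized rate: 0.2900×107.47 + 0.3400×79.85 + 0.3700×19.94 = 65.6919 per 10,000.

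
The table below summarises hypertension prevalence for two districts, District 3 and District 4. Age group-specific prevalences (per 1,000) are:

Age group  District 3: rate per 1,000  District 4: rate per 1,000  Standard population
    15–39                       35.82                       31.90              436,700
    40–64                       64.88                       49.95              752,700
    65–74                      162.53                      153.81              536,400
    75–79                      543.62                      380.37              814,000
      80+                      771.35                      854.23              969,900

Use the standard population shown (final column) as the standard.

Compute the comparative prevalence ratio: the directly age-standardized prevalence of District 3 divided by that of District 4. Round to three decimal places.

1.055

Standard total = 3,509,700; weights = 0.1244, 0.2145, 0.1528, 0.2319, 0.2763.
District 3: 0.1244×35.82 + 0.2145×64.88 + 0.1528×162.53 + 0.2319×543.62 + 0.2763×771.35 = 382.4537 per 1,000.
District 4: 0.1244×31.90 + 0.2145×49.95 + 0.1528×153.81 + 0.2319×380.37 + 0.2763×854.23 = 362.4728 per 1,000.
Ratio = 382.4537 ÷ 362.4728 = 1.05512.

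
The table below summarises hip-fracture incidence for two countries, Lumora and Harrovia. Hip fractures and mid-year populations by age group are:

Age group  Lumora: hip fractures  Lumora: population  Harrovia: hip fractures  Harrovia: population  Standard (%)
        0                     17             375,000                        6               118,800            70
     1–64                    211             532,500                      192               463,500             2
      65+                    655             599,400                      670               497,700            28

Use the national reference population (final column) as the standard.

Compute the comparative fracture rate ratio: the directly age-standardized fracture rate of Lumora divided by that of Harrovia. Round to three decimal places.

0.822

Age-specific rates per 100,000 for Lumora: 4.53, 39.62, 109.28.
For Harrovia: 5.05, 41.42, 134.62.
Standard weights: 0.70, 0.02, 0.28.
Lumora: 0.7000×4.53 + 0.0200×39.62 + 0.2800×109.28 = 34.5631 per 100,000.
Harrovia: 0.7000×5.05 + 0.0200×41.42 + 0.2800×134.62 = 42.0572 per 100,000.
Ratio = 34.5631 ÷ 42.0572 = 0.82181.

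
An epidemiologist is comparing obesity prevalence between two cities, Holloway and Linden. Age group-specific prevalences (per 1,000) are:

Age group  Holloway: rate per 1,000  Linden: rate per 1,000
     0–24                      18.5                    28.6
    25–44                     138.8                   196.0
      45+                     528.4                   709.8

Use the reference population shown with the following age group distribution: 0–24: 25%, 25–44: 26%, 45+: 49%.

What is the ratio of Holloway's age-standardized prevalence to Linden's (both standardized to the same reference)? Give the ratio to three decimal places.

Standard weights: 0.25, 0.26, 0.49.
Holloway: 0.2500×18.5 + 0.2600×138.8 + 0.4900×528.4 = 299.6290 per 1,000.
Linden: 0.2500×28.6 + 0.2600×196.0 + 0.4900×709.8 = 405.9120 per 1,000.
Ratio = 299.6290 ÷ 405.9120 = 0.73816.

0.738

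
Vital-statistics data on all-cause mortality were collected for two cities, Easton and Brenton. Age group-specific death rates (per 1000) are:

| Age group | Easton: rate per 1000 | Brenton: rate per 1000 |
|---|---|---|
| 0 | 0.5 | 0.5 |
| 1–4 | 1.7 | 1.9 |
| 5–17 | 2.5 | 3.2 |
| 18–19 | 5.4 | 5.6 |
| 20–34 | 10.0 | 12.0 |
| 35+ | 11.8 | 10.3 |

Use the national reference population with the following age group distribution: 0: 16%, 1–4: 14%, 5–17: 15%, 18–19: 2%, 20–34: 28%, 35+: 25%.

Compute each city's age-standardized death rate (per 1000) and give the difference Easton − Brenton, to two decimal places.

-0.32

Standard weights: 0.16, 0.14, 0.15, 0.02, 0.28, 0.25.
Easton: 0.1600×0.5 + 0.1400×1.7 + 0.1500×2.5 + 0.0200×5.4 + 0.2800×10.0 + 0.2500×11.8 = 6.5510 per 1000.
Brenton: 0.1600×0.5 + 0.1400×1.9 + 0.1500×3.2 + 0.0200×5.6 + 0.2800×12.0 + 0.2500×10.3 = 6.8730 per 1000.
Difference = 6.5510 − 6.8730 = -0.3220.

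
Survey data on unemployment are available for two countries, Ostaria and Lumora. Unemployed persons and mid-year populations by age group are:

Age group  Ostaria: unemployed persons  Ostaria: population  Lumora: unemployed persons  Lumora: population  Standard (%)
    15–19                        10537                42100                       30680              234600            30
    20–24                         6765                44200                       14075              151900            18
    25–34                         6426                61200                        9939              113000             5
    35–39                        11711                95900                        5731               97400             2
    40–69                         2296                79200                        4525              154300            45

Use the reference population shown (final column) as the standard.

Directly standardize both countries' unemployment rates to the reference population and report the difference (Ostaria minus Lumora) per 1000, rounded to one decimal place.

Age-specific rates per 1000 for Ostaria: 250.285, 153.054, 105.000, 122.117, 28.990.
For Lumora: 130.776, 92.660, 87.956, 58.840, 29.326.
Standard weights: 0.30, 0.18, 0.05, 0.02, 0.45.
Ostaria: 0.3000×250.285 + 0.1800×153.054 + 0.0500×105.000 + 0.0200×122.117 + 0.4500×28.990 = 123.3731 per 1000.
Lumora: 0.3000×130.776 + 0.1800×92.660 + 0.0500×87.956 + 0.0200×58.840 + 0.4500×29.326 = 74.6828 per 1000.
Difference = 123.3731 − 74.6828 = 48.6903.

48.7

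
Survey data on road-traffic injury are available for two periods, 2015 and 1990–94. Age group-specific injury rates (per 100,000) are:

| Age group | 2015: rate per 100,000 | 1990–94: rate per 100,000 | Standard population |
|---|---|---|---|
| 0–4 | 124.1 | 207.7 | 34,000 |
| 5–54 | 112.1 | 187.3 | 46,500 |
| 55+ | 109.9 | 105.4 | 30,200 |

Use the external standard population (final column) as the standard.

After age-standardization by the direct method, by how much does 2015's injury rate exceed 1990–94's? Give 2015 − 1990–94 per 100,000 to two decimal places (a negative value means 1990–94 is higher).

Standard total = 110,700; weights = 0.3071, 0.4201, 0.2728.
2015: 0.3071×124.1 + 0.4201×112.1 + 0.2728×109.9 = 115.1855 per 100,000.
1990–94: 0.3071×207.7 + 0.4201×187.3 + 0.2728×105.4 = 171.2225 per 100,000.
Difference = 115.1855 − 171.2225 = -56.0370.

-56.04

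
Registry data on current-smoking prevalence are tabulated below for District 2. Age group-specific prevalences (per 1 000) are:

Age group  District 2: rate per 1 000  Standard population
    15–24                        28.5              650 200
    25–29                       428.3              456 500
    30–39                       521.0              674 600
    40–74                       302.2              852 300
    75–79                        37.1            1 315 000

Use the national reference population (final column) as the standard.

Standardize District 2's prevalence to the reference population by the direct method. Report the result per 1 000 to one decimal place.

Standard total = 3 948 600; weights = 0.1647, 0.1156, 0.1708, 0.2158, 0.3330.
Standardized rate: 0.1647×28.5 + 0.1156×428.3 + 0.1708×521.0 + 0.2158×302.2 + 0.3330×37.1 = 220.8043 per 1 000.

220.8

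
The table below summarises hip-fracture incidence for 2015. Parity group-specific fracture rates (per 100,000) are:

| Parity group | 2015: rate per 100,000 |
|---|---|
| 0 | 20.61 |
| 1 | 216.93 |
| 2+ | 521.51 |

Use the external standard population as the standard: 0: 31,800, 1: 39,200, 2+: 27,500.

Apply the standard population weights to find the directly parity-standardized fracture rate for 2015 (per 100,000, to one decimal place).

238.6

Standard total = 98,500; weights = 0.3228, 0.3980, 0.2792.
Standardized rate: 0.3228×20.61 + 0.3980×216.93 + 0.2792×521.51 = 238.5846 per 100,000.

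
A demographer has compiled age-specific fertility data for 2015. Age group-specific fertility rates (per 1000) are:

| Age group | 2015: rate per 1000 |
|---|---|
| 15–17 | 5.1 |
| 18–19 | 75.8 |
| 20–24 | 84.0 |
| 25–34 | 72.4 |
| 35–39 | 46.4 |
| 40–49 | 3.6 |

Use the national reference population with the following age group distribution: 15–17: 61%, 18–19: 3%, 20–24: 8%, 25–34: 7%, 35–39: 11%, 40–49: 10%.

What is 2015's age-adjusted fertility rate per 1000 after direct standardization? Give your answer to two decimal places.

Standard weights: 0.61, 0.03, 0.08, 0.07, 0.11, 0.10.
Standardized rate: 0.6100×5.1 + 0.0300×75.8 + 0.0800×84.0 + 0.0700×72.4 + 0.1100×46.4 + 0.1000×3.6 = 22.6370 per 1000.

22.64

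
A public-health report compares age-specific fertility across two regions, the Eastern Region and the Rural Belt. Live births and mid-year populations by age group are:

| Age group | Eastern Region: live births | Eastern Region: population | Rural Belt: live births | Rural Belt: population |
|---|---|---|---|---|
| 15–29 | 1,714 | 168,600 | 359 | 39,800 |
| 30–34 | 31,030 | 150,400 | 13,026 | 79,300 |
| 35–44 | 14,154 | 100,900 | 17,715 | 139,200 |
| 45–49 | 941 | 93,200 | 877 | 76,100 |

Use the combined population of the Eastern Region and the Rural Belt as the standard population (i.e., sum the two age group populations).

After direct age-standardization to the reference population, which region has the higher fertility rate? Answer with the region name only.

Eastern Region

Age-specific rates per 1,000 for the Eastern Region: 10.166, 206.316, 140.278, 10.097.
For the Rural Belt: 9.020, 164.262, 127.263, 11.524.
Combined standard total = 847,500; weights = 0.2459, 0.2710, 0.2833, 0.1998.
The Eastern Region: 0.2459×10.166 + 0.2710×206.316 + 0.2833×140.278 + 0.1998×10.097 = 100.1764 per 1,000.
The Rural Belt: 0.2459×9.020 + 0.2710×164.262 + 0.2833×127.263 + 0.1998×11.524 = 85.0947 per 1,000.
The crude rates (93.24 vs 95.62) would put the Rural Belt higher, but that reflects its age composition; once standardized to a common age structure, the Eastern Region has the higher underlying rate.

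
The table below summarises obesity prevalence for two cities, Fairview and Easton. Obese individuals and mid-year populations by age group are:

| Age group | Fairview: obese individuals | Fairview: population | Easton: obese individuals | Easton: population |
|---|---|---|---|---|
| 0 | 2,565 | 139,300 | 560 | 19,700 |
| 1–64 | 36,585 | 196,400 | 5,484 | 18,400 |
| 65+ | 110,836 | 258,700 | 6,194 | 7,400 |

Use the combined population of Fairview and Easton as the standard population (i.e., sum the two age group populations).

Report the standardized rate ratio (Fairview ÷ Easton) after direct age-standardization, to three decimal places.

0.539

Age-specific rates per 1,000 for Fairview: 18.413, 186.278, 428.434.
For Easton: 28.426, 298.043, 837.027.
Combined standard total = 639,900; weights = 0.2485, 0.3357, 0.4158.
Fairview: 0.2485×18.413 + 0.3357×186.278 + 0.4158×428.434 = 245.2675 per 1,000.
Easton: 0.2485×28.426 + 0.3357×298.043 + 0.4158×837.027 = 455.1843 per 1,000.
Ratio = 245.2675 ÷ 455.1843 = 0.53883.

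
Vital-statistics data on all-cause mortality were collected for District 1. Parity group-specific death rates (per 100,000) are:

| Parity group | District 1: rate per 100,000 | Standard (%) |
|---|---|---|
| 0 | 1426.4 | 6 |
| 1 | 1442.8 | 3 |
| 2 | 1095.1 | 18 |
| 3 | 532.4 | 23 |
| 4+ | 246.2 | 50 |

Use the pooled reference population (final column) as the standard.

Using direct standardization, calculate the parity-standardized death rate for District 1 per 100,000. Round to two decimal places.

571.54

Standard weights: 0.06, 0.03, 0.18, 0.23, 0.50.
Standardized rate: 0.0600×1426.4 + 0.0300×1442.8 + 0.1800×1095.1 + 0.2300×532.4 + 0.5000×246.2 = 571.5380 per 100,000.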